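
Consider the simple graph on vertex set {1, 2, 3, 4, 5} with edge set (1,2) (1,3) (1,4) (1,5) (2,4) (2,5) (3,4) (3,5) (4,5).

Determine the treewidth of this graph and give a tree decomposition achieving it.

The largest bag has 4 vertices, giving width 3; this decomposition certifies tw(G) ≤ 3. Conversely, {1, 2, 4, 5} is a clique of size 4, and the vertices of any clique must share a bag in every tree decomposition; so some bag has ≥ 4 vertices and tw(G) ≥ 3. Combining the bounds, tw(G) = 3.

Treewidth 3.
One optimal decomposition is:
Bags: B1 = {1, 2, 4, 5}  B2 = {1, 3, 4, 5}
Tree: B1–B2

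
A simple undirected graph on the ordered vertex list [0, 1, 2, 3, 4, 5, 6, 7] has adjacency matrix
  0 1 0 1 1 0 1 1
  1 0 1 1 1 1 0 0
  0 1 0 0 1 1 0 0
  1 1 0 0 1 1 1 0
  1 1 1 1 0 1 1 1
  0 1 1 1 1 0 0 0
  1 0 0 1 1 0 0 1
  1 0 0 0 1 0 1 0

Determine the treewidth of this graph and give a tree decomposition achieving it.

Each bag holds 4 vertices, so the decomposition has width 3, which upper-bounds the treewidth. For the lower bound, the 4 vertices {0, 1, 3, 4} are pairwise adjacent, and any tree decomposition puts a clique entirely inside one bag — forcing width ≥ 3. Hence tw(G) = 3 exactly.

Treewidth 3.
One such decomposition:
Bags: B1 = {1, 2, 4, 5}  B2 = {1, 3, 4, 5}  B3 = {0, 1, 3, 4}  B4 = {0, 3, 4, 6}  B5 = {0, 4, 6, 7}
Tree: B1–B2, B2–B3, B3–B4, B4–B5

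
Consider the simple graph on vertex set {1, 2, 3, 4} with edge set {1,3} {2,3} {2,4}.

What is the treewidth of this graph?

1

A width-1 tree decomposition is:
Bags: B1 = {2, 4}  B2 = {2, 3}  B3 = {1, 3}
Tree: B1–B2, B2–B3
The largest bag has 2 vertices, giving width 1; this decomposition certifies tw(G) ≤ 1. Any graph with an edge has treewidth ≥ 1, and G has the edge 4–2. The upper and lower bounds meet at 1, so that is the treewidth.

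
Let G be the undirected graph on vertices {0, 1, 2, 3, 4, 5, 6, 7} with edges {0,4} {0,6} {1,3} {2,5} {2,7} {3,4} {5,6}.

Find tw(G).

1

A width-1 tree decomposition is:
Bags: B1 = {1, 3}  B2 = {3, 4}  B3 = {0, 4}  B4 = {0, 6}  B5 = {5, 6}  B6 = {2, 5}  B7 = {2, 7}
Tree: B1–B2, B2–B3, B3–B4, B4–B5, B5–B6, B6–B7
Each bag holds 2 vertices, so the decomposition has width 1, which upper-bounds the treewidth. Any graph with an edge has treewidth ≥ 1, and G has the edge 1–3. Combining the bounds, tw(G) = 1.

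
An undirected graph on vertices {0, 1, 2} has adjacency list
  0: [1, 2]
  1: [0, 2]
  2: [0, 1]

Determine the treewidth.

2

A width-2 tree decomposition is:
Bags: B1 = {0, 1, 2}
Tree: (single bag)
A single bag containing all 3 vertices is trivially a valid decomposition of width 2. On the other hand G contains the 3-clique {0, 1, 2}. A clique must lie in a single bag of any decomposition, so no decomposition can have width below 2. Hence tw(G) = 2 exactly.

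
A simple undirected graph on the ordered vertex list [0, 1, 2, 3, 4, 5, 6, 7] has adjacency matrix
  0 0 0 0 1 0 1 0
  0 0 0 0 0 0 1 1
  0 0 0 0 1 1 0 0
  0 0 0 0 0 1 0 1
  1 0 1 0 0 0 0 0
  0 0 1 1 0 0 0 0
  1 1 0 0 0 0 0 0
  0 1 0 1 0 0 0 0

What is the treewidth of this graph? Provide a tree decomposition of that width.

Treewidth 2.
One optimal decomposition is:
Bags: B1 = {1, 3, 7}  B2 = {1, 3, 6}  B3 = {0, 3, 6}  B4 = {0, 3, 4}  B5 = {2, 3, 4}  B6 = {2, 3, 5}
Tree: B1–B2, B2–B3, B3–B4, B4–B5, B5–B6

Each bag holds 3 vertices, so the decomposition has width 2, which upper-bounds the treewidth. For the lower bound, G contains the cycle 3–7–1–6–0–4–2–5–3, so G is not a forest; only forests have treewidth ≤ 1, hence tw(G) ≥ 2. The upper and lower bounds meet at 2, so that is the treewidth.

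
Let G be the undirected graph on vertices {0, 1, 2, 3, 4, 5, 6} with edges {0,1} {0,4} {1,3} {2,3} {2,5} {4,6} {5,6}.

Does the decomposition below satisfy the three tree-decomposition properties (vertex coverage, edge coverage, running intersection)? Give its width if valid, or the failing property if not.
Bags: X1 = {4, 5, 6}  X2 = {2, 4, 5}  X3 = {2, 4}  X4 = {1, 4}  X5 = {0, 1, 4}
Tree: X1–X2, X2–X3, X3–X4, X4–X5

No — vertex 3 appears in no bag.

A tree decomposition must satisfy three properties: every vertex lies in some bag; for every edge, both endpoints lie together in some bag; and for every vertex, the bags containing it form a connected subtree. Here vertex 3 appears in no bag, so the decomposition is invalid.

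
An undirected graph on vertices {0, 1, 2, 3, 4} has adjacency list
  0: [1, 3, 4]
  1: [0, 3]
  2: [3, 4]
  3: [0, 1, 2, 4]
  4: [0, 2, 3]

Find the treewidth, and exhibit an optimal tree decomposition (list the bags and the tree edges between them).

Every bag has size at most 3, so the width is 3 − 1 = 2 and tw(G) ≤ 2. On the other hand G contains the 3-clique {0, 1, 3}. A clique must lie in a single bag of any decomposition, so no decomposition can have width below 2. Hence tw(G) = 2 exactly.

Treewidth 2.
One optimal decomposition is:
Bags: B1 = {2, 3, 4}  B2 = {0, 3, 4}  B3 = {0, 1, 3}
Tree: B1–B2, B2–B3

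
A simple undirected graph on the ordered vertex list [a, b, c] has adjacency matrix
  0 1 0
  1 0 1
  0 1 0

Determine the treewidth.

A width-1 tree decomposition is:
Bags: B1 = {a, b}  B2 = {b, c}
Tree: B1–B2
The largest bag has 2 vertices, giving width 1; this decomposition certifies tw(G) ≤ 1. Any graph with an edge has treewidth ≥ 1, and G has the edge a–b. The upper and lower bounds meet at 1, so that is the treewidth.

1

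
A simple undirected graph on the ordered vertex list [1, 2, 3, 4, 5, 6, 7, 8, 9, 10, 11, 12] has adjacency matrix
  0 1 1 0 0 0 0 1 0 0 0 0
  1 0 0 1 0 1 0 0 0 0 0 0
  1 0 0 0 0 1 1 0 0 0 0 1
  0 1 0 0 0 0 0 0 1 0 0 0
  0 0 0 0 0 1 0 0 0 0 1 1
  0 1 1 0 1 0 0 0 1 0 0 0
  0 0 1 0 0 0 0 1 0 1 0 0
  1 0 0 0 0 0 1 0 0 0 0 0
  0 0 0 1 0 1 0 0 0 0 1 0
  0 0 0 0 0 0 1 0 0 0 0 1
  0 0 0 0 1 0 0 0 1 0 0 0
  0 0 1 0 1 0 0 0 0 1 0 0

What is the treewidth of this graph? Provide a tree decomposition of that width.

Each bag holds 4 vertices, so the decomposition has width 3, which upper-bounds the treewidth. For the lower bound: the 4 vertex sets {7,8,10}, {12}, {3}, {1,2,5,6} are disjoint, each induces a connected subgraph, and every pair is joined by at least one edge of G. Contracting each set to a single vertex therefore yields K_{4} as a minor, and since treewidth is minor-monotone, tw(G) ≥ tw(K_{4}) = 3. Combining the bounds, tw(G) = 3.

Treewidth 3.
One optimal decomposition is:
Bags: B1 = {7, 8, 10, 12}  B2 = {3, 7, 8, 12}  B3 = {1, 3, 8, 12}  B4 = {1, 3, 5, 12}  B5 = {1, 3, 5, 6}  B6 = {1, 2, 5, 6}  B7 = {2, 5, 6, 11}  B8 = {2, 6, 9, 11}  B9 = {2, 4, 9, 11}
Tree: B1–B2, B2–B3, B3–B4, B4–B5, B5–B6, B6–B7, B7–B8, B8–B9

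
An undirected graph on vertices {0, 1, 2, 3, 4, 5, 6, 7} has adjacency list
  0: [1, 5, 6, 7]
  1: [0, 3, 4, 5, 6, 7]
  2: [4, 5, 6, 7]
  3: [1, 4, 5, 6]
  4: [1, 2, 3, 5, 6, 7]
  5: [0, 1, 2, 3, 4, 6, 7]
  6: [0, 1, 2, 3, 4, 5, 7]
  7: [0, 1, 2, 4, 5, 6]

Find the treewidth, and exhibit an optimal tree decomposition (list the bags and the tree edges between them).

Treewidth 4.
Bags: B1 = {1, 4, 5, 6, 7}  B2 = {1, 3, 4, 5, 6}  B3 = {0, 1, 5, 6, 7}  B4 = {2, 4, 5, 6, 7}
Tree: B1–B2, B1–B3, B1–B4

Each bag holds 5 vertices, so the decomposition has width 4, which upper-bounds the treewidth. For the lower bound, the 5 vertices {0, 1, 5, 6, 7} are pairwise adjacent, and any tree decomposition puts a clique entirely inside one bag — forcing width ≥ 4. Therefore the treewidth is 4.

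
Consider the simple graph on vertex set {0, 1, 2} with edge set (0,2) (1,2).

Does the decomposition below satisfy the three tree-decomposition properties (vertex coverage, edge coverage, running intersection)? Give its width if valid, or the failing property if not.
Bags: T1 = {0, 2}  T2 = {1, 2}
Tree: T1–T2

Yes; width 1.

Every vertex of G appears in some bag (union = {0, 1, 2}); every edge is covered by a bag; and for each vertex v the set of bags containing v is connected in the bag tree. The decomposition is therefore valid. The largest bag has 2 vertices, so the width is 1.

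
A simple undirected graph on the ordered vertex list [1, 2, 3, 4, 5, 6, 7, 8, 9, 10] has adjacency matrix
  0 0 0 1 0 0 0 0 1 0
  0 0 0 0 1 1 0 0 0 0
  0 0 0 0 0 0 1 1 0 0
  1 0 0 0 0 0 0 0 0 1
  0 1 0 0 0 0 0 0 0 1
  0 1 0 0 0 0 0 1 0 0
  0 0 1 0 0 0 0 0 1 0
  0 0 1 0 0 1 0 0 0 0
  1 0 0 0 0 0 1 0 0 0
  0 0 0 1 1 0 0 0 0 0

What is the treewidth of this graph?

A width-2 tree decomposition is:
Bags: B1 = {3, 6, 8}  B2 = {3, 6, 7}  B3 = {6, 7, 9}  B4 = {1, 6, 9}  B5 = {1, 4, 6}  B6 = {4, 6, 10}  B7 = {5, 6, 10}  B8 = {2, 5, 6}
Tree: B1–B2, B2–B3, B3–B4, B4–B5, B5–B6, B6–B7, B7–B8
The largest bag has 3 vertices, giving width 2; this decomposition certifies tw(G) ≤ 2. Since 6–8–3–7–9–1–4–10–5–2–6 is a cycle in G, G is not acyclic. Forests are exactly the graphs of treewidth ≤ 1, so tw(G) ≥ 2. Hence tw(G) = 2 exactly.

2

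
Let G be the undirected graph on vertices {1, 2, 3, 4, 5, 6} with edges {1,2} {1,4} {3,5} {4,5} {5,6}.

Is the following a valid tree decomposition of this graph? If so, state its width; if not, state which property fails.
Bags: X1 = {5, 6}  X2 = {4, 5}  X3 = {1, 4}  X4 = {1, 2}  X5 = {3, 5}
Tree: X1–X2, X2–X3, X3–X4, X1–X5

Yes; width 1.

Every vertex of G appears in some bag (union = {1, 2, 3, 4, 5, 6}); every edge is covered by a bag; and for each vertex v the set of bags containing v is connected in the bag tree. The decomposition is therefore valid. The largest bag has 2 vertices, so the width is 1.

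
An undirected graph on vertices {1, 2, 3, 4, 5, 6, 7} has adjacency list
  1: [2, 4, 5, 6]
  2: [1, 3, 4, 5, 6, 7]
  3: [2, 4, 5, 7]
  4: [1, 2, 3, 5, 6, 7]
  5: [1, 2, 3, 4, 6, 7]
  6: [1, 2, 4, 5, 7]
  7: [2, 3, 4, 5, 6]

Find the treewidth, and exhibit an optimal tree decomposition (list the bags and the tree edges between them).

Every bag has size at most 5, so the width is 5 − 1 = 4 and tw(G) ≤ 4. For the lower bound, the 5 vertices {2, 3, 4, 5, 7} are pairwise adjacent, and any tree decomposition puts a clique entirely inside one bag — forcing width ≥ 4. Therefore the treewidth is 4.

Treewidth 4.
One such decomposition:
Bags: B1 = {1, 2, 4, 5, 6}  B2 = {2, 4, 5, 6, 7}  B3 = {2, 3, 4, 5, 7}
Tree: B1–B2, B2–B3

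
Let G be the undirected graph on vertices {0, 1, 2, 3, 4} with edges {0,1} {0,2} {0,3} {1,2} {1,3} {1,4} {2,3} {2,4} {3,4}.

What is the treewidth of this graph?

3

A width-3 tree decomposition is:
Bags: B1 = {1, 2, 3, 4}  B2 = {0, 1, 2, 3}
Tree: B1–B2
The largest bag has 4 vertices, giving width 3; this decomposition certifies tw(G) ≤ 3. For the lower bound, the 4 vertices {0, 1, 2, 3} are pairwise adjacent, and any tree decomposition puts a clique entirely inside one bag — forcing width ≥ 3. Combining the bounds, tw(G) = 3.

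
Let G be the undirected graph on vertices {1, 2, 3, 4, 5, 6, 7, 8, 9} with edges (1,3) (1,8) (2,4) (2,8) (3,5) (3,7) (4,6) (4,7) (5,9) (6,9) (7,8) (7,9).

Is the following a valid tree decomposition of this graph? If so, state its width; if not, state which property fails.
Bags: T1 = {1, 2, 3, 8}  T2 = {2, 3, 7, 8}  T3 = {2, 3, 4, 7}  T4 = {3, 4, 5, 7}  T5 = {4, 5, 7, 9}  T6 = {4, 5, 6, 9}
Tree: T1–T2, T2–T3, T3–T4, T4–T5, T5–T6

Yes; width 3.

Checking the three conditions: (i) the bags cover all of {1, 2, 3, 4, 5, 6, 7, 8, 9}; (ii) for each edge, some bag contains both endpoints; (iii) the bags containing any fixed vertex form a subtree. All hold, so the decomposition is valid with width 4 − 1 = 3.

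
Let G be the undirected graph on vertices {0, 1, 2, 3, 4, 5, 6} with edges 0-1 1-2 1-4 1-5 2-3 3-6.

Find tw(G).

A width-1 tree decomposition is:
Bags: B1 = {1, 2}  B2 = {1, 5}  B3 = {1, 4}  B4 = {0, 1}  B5 = {2, 3}  B6 = {3, 6}
Tree: B1–B2, B1–B3, B2–B4, B1–B5, B5–B6
The largest bag has 2 vertices, giving width 1; this decomposition certifies tw(G) ≤ 1. Any graph with an edge has treewidth ≥ 1, and G has the edge 2–1. Combining the bounds, tw(G) = 1.

1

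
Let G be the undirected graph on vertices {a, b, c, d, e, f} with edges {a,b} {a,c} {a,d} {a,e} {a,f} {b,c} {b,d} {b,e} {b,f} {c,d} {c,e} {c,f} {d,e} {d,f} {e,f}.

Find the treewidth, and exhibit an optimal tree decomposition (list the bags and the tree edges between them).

With just one bag of size 6, the width is 6 − 1 = 5, so tw(G) ≤ 5. For the lower bound, the 6 vertices {a, b, c, d, e, f} are pairwise adjacent, and any tree decomposition puts a clique entirely inside one bag — forcing width ≥ 5. Combining the bounds, tw(G) = 5.

Treewidth 5.
Bags: B1 = {a, b, c, d, e, f}
Tree: (single bag)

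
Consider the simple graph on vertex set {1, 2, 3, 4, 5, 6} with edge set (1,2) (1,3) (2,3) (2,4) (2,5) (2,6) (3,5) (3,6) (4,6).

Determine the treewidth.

2

A width-2 tree decomposition is:
Bags: B1 = {2, 3, 6}  B2 = {1, 2, 3}  B3 = {2, 3, 5}  B4 = {2, 4, 6}
Tree: B1–B2, B1–B3, B1–B4
Each bag holds 3 vertices, so the decomposition has width 2, which upper-bounds the treewidth. On the other hand G contains the 3-clique {1, 2, 3}. A clique must lie in a single bag of any decomposition, so no decomposition can have width below 2. Hence tw(G) = 2 exactly.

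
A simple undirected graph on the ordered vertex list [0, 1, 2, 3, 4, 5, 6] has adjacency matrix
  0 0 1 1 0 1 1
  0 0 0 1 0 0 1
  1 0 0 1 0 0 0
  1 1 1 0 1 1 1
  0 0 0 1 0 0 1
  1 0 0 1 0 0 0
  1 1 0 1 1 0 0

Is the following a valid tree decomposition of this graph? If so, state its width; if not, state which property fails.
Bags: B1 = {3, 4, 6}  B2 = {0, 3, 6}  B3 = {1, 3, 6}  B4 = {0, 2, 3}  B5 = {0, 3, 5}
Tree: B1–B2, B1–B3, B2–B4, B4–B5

Checking the three conditions: (i) the bags cover all of {0, 1, 2, 3, 4, 5, 6}; (ii) for each edge, some bag contains both endpoints; (iii) the bags containing any fixed vertex form a subtree. All hold, so the decomposition is valid with width 3 − 1 = 2.

Yes; width 2.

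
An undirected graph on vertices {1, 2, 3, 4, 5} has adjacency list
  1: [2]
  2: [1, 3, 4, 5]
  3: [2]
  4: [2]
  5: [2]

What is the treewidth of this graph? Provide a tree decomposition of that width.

Each bag holds 2 vertices, so the decomposition has width 1, which upper-bounds the treewidth. G has an edge, so its treewidth is at least 1. The upper and lower bounds meet at 1, so that is the treewidth.

Treewidth 1.
Bags: B1 = {2, 5}  B2 = {2, 4}  B3 = {2, 3}  B4 = {1, 2}
Tree: B1–B2, B2–B3, B3–B4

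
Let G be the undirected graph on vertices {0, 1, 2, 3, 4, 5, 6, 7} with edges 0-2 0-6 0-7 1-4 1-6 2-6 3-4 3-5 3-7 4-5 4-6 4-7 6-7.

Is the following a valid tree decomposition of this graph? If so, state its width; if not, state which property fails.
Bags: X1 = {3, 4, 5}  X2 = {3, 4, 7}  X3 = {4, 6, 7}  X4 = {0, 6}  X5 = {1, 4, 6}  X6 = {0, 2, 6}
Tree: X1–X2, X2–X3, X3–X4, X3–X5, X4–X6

No — edge (7,0) lies in no bag.

A tree decomposition must satisfy three properties: every vertex lies in some bag; for every edge, both endpoints lie together in some bag; and for every vertex, the bags containing it form a connected subtree. Here edge (7,0) lies in no bag, so the decomposition is invalid.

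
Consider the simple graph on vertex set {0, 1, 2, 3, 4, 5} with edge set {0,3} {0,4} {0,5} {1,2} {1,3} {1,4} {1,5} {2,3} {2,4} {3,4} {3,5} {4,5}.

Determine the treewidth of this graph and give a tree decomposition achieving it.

Each bag holds 4 vertices, so the decomposition has width 3, which upper-bounds the treewidth. For the lower bound, the 4 vertices {0, 3, 4, 5} are pairwise adjacent, and any tree decomposition puts a clique entirely inside one bag — forcing width ≥ 3. Therefore the treewidth is 3.

Treewidth 3.
One such decomposition:
Bags: B1 = {0, 3, 4, 5}  B2 = {1, 3, 4, 5}  B3 = {1, 2, 3, 4}
Tree: B1–B2, B2–B3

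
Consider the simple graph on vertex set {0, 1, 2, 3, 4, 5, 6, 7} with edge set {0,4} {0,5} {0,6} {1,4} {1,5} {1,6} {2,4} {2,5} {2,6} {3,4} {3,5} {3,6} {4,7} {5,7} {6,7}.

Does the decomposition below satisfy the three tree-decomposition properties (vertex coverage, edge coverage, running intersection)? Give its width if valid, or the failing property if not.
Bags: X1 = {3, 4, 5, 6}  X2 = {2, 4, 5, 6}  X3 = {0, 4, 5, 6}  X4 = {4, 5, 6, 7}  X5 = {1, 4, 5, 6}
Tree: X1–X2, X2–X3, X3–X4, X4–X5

Yes; width 3.

Every vertex of G appears in some bag (union = {0, 1, 2, 3, 4, 5, 6, 7}); every edge is covered by a bag; and for each vertex v the set of bags containing v is connected in the bag tree. The decomposition is therefore valid. The largest bag has 4 vertices, so the width is 3.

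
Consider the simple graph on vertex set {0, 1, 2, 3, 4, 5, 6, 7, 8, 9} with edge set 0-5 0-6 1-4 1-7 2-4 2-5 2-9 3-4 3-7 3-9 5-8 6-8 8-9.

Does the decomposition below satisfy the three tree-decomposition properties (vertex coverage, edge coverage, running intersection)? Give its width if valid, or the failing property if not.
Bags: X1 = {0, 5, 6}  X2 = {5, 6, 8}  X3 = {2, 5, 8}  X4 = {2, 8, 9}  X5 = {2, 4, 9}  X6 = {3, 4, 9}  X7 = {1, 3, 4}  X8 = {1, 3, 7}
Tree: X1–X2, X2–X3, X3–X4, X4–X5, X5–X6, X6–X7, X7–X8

Yes; width 2.

Vertex coverage: the bags together contain {0, 1, 2, 3, 4, 5, 6, 7, 8, 9}, the full vertex set. Edge coverage: each edge of G has both endpoints in at least one bag. Running intersection: for every vertex, the bags containing it form a connected subtree. All three properties hold, so this is a valid tree decomposition of width max|bag| − 1 = 2, and hence tw(G) ≤ 2.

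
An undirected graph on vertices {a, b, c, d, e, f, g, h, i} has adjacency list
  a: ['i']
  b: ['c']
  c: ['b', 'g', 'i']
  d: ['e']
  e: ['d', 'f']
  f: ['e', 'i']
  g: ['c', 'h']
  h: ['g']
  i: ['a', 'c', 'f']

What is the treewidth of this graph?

A width-1 tree decomposition is:
Bags: B1 = {c, i}  B2 = {f, i}  B3 = {c, g}  B4 = {g, h}  B5 = {e, f}  B6 = {a, i}  B7 = {b, c}  B8 = {d, e}
Tree: B1–B2, B1–B3, B3–B4, B2–B5, B2–B6, B1–B7, B5–B8
The largest bag has 2 vertices, giving width 1; this decomposition certifies tw(G) ≤ 1. Any graph with an edge has treewidth ≥ 1, and G has the edge c–i. Combining the bounds, tw(G) = 1.

1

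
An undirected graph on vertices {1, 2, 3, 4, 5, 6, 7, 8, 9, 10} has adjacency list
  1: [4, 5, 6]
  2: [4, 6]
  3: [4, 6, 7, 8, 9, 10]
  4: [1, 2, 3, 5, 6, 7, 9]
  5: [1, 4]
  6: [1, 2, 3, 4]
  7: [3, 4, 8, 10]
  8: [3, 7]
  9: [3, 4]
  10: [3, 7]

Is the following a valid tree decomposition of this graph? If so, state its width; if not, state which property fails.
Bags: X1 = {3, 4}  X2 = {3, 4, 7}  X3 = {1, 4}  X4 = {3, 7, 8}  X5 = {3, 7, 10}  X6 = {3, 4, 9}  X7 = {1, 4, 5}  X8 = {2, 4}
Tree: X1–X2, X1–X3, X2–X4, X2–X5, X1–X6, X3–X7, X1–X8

A tree decomposition must satisfy three properties: every vertex lies in some bag; for every edge, both endpoints lie together in some bag; and for every vertex, the bags containing it form a connected subtree. Here vertex 6 appears in no bag, so the decomposition is invalid.

No — vertex 6 appears in no bag.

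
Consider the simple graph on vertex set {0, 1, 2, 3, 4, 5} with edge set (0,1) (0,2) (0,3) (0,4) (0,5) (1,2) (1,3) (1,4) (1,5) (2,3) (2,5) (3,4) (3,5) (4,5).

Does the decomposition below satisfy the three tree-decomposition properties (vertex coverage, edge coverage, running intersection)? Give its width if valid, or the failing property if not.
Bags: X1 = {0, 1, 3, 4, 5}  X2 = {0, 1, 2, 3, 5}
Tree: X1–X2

Yes; width 4.

Checking the three conditions: (i) the bags cover all of {0, 1, 2, 3, 4, 5}; (ii) for each edge, some bag contains both endpoints; (iii) the bags containing any fixed vertex form a subtree. All hold, so the decomposition is valid with width 5 − 1 = 4.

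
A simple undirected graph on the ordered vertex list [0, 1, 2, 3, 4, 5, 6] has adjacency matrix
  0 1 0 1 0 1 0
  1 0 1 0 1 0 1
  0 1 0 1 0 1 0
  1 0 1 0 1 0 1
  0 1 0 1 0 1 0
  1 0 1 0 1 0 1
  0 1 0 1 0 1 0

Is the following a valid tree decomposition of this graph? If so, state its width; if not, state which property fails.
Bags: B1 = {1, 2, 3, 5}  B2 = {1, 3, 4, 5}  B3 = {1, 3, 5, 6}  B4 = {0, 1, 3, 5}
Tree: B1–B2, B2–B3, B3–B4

Every vertex of G appears in some bag (union = {0, 1, 2, 3, 4, 5, 6}); every edge is covered by a bag; and for each vertex v the set of bags containing v is connected in the bag tree. The decomposition is therefore valid. The largest bag has 4 vertices, so the width is 3.

Yes; width 3.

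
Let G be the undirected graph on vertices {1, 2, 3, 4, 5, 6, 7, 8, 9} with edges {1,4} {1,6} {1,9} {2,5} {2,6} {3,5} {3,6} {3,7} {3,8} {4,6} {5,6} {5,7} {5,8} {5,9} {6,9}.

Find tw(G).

A width-2 tree decomposition is:
Bags: B1 = {1, 6, 9}  B2 = {5, 6, 9}  B3 = {3, 5, 6}  B4 = {2, 5, 6}  B5 = {3, 5, 7}  B6 = {3, 5, 8}  B7 = {1, 4, 6}
Tree: B1–B2, B2–B3, B2–B4, B3–B5, B5–B6, B1–B7
The largest bag has 3 vertices, giving width 2; this decomposition certifies tw(G) ≤ 2. For the lower bound, the 3 vertices {1, 6, 9} are pairwise adjacent, and any tree decomposition puts a clique entirely inside one bag — forcing width ≥ 2. Combining the bounds, tw(G) = 2.

2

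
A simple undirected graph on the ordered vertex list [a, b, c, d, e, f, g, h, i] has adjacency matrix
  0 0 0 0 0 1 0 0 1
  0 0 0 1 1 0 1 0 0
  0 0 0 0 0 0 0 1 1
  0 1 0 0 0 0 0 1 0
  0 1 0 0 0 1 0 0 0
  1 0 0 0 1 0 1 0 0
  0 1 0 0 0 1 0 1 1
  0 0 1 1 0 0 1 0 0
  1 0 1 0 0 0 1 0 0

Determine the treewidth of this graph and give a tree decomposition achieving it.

The largest bag has 4 vertices, giving width 3; this decomposition certifies tw(G) ≤ 3. For the lower bound: the 4 vertex sets {c,d,h}, {b}, {g}, {a,e,f,i} are disjoint, each induces a connected subgraph, and every pair is joined by at least one edge of G. Contracting each set to a single vertex therefore yields K_{4} as a minor, and since treewidth is minor-monotone, tw(G) ≥ tw(K_{4}) = 3. Therefore the treewidth is 3.

Treewidth 3.
One such decomposition:
Bags: B1 = {b, c, d, h}  B2 = {b, c, g, h}  B3 = {b, c, g, i}  B4 = {b, e, g, i}  B5 = {e, f, g, i}  B6 = {a, e, f, i}
Tree: B1–B2, B2–B3, B3–B4, B4–B5, B5–B6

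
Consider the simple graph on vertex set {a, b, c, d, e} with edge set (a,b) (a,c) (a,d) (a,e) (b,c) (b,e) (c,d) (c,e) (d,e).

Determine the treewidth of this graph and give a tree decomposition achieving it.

Every bag has size at most 4, so the width is 4 − 1 = 3 and tw(G) ≤ 3. Conversely, {a, c, d, e} is a clique of size 4, and the vertices of any clique must share a bag in every tree decomposition; so some bag has ≥ 4 vertices and tw(G) ≥ 3. Combining the bounds, tw(G) = 3.

Treewidth 3.
One optimal decomposition is:
Bags: B1 = {a, b, c, e}  B2 = {a, c, d, e}
Tree: B1–B2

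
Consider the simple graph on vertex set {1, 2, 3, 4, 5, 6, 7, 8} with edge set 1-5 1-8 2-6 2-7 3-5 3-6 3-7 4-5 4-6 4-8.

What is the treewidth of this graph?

2

A width-2 tree decomposition is:
Bags: B1 = {1, 5, 8}  B2 = {4, 5, 8}  B3 = {3, 4, 5}  B4 = {3, 4, 6}  B5 = {3, 6, 7}  B6 = {2, 6, 7}
Tree: B1–B2, B2–B3, B3–B4, B4–B5, B5–B6
Every bag has size at most 3, so the width is 3 − 1 = 2 and tw(G) ≤ 2. The edges 1–8–4–5–1 form a cycle, so G is not a tree and its treewidth is at least 2. Combining the bounds, tw(G) = 2.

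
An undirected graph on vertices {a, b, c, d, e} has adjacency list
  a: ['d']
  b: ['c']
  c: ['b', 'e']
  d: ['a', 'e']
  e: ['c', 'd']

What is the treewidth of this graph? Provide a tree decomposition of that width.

Each bag holds 2 vertices, so the decomposition has width 1, which upper-bounds the treewidth. G has an edge, so its treewidth is at least 1. Hence tw(G) = 1 exactly.

Treewidth 1.
Bags: B1 = {b, c}  B2 = {c, e}  B3 = {d, e}  B4 = {a, d}
Tree: B1–B2, B2–B3, B3–B4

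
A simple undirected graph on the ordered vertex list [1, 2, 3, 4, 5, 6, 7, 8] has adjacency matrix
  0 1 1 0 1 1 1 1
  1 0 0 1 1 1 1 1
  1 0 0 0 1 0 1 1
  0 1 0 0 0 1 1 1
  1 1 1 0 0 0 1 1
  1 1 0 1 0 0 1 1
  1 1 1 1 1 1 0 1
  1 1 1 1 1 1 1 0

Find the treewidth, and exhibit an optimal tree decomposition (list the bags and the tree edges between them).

Treewidth 4.
Bags: B1 = {1, 3, 5, 7, 8}  B2 = {1, 2, 5, 7, 8}  B3 = {1, 2, 6, 7, 8}  B4 = {2, 4, 6, 7, 8}
Tree: B1–B2, B2–B3, B3–B4

The largest bag has 5 vertices, giving width 4; this decomposition certifies tw(G) ≤ 4. Conversely, {1, 2, 5, 7, 8} is a clique of size 5, and the vertices of any clique must share a bag in every tree decomposition; so some bag has ≥ 5 vertices and tw(G) ≥ 4. Hence tw(G) = 4 exactly.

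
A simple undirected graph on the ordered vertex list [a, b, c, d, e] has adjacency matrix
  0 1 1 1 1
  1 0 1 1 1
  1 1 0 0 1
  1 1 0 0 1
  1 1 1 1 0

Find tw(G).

3

A width-3 tree decomposition is:
Bags: B1 = {a, b, d, e}  B2 = {a, b, c, e}
Tree: B1–B2
The largest bag has 4 vertices, giving width 3; this decomposition certifies tw(G) ≤ 3. Conversely, {a, b, d, e} is a clique of size 4, and the vertices of any clique must share a bag in every tree decomposition; so some bag has ≥ 4 vertices and tw(G) ≥ 3. Therefore the treewidth is 3.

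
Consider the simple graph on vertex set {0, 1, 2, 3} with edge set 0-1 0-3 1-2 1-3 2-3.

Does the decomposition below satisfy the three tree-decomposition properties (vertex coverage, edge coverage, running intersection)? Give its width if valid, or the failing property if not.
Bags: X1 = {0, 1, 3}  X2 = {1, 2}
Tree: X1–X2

No — edge (3,2) lies in no bag.

A tree decomposition must satisfy three properties: every vertex lies in some bag; for every edge, both endpoints lie together in some bag; and for every vertex, the bags containing it form a connected subtree. Here edge (3,2) lies in no bag, so the decomposition is invalid.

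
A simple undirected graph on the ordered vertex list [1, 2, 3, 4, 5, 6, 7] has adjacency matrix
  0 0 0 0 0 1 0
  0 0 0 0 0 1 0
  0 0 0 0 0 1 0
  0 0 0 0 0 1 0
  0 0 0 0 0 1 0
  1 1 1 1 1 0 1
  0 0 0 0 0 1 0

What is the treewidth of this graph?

A width-1 tree decomposition is:
Bags: B1 = {4, 6}  B2 = {2, 6}  B3 = {5, 6}  B4 = {1, 6}  B5 = {6, 7}  B6 = {3, 6}
Tree: B1–B2, B2–B3, B3–B4, B2–B5, B3–B6
The largest bag has 2 vertices, giving width 1; this decomposition certifies tw(G) ≤ 1. G has an edge, so its treewidth is at least 1. Hence tw(G) = 1 exactly.

1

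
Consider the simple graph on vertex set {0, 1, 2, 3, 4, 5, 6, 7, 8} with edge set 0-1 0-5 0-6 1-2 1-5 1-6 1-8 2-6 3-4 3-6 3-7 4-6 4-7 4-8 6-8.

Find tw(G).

2

A width-2 tree decomposition is:
Bags: B1 = {1, 6, 8}  B2 = {4, 6, 8}  B3 = {0, 1, 6}  B4 = {1, 2, 6}  B5 = {3, 4, 6}  B6 = {0, 1, 5}  B7 = {3, 4, 7}
Tree: B1–B2, B1–B3, B1–B4, B2–B5, B3–B6, B5–B7
Each bag holds 3 vertices, so the decomposition has width 2, which upper-bounds the treewidth. On the other hand G contains the 3-clique {0, 1, 5}. A clique must lie in a single bag of any decomposition, so no decomposition can have width below 2. Combining the bounds, tw(G) = 2.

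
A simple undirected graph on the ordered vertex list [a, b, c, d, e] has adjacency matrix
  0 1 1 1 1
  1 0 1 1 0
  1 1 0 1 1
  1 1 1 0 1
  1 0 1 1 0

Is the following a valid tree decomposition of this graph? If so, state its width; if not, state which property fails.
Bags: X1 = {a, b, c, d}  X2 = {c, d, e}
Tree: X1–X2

A tree decomposition must satisfy three properties: every vertex lies in some bag; for every edge, both endpoints lie together in some bag; and for every vertex, the bags containing it form a connected subtree. Here edge (a,e) lies in no bag, so the decomposition is invalid.

No — edge (a,e) lies in no bag.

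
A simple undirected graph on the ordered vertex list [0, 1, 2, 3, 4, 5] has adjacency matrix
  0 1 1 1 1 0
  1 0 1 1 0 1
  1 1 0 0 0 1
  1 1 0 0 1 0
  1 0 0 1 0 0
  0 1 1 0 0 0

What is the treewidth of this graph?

2

A width-2 tree decomposition is:
Bags: B1 = {0, 1, 2}  B2 = {1, 2, 5}  B3 = {0, 1, 3}  B4 = {0, 3, 4}
Tree: B1–B2, B1–B3, B3–B4
Each bag holds 3 vertices, so the decomposition has width 2, which upper-bounds the treewidth. Conversely, {0, 1, 2} is a clique of size 3, and the vertices of any clique must share a bag in every tree decomposition; so some bag has ≥ 3 vertices and tw(G) ≥ 2. Hence tw(G) = 2 exactly.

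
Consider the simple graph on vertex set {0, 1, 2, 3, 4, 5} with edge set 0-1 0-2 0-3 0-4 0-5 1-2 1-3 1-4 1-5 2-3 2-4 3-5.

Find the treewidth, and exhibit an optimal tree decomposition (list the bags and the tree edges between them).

Each bag holds 4 vertices, so the decomposition has width 3, which upper-bounds the treewidth. Conversely, {0, 1, 2, 3} is a clique of size 4, and the vertices of any clique must share a bag in every tree decomposition; so some bag has ≥ 4 vertices and tw(G) ≥ 3. Therefore the treewidth is 3.

Treewidth 3.
Bags: B1 = {0, 1, 2, 4}  B2 = {0, 1, 2, 3}  B3 = {0, 1, 3, 5}
Tree: B1–B2, B2–B3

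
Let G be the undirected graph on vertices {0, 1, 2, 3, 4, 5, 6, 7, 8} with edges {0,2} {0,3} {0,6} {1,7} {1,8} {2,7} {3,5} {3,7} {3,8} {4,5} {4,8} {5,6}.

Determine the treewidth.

3

A width-3 tree decomposition is:
Bags: B1 = {1, 4, 5, 8}  B2 = {1, 3, 5, 8}  B3 = {1, 3, 5, 7}  B4 = {3, 5, 6, 7}  B5 = {0, 3, 6, 7}  B6 = {0, 2, 6, 7}
Tree: B1–B2, B2–B3, B3–B4, B4–B5, B5–B6
Each bag holds 4 vertices, so the decomposition has width 3, which upper-bounds the treewidth. For the lower bound: the 4 vertex sets {1,4,8}, {5}, {3}, {0,2,6,7} are disjoint, each induces a connected subgraph, and every pair is joined by at least one edge of G. Contracting each set to a single vertex therefore yields K_{4} as a minor, and since treewidth is minor-monotone, tw(G) ≥ tw(K_{4}) = 3. Hence tw(G) = 3 exactly.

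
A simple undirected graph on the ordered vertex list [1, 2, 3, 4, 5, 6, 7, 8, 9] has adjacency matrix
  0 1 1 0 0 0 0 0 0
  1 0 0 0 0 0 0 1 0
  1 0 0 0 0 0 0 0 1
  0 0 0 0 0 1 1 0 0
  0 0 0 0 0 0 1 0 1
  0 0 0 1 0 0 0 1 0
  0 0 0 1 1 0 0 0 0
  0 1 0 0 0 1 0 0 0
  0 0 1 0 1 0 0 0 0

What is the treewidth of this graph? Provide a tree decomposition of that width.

Each bag holds 3 vertices, so the decomposition has width 2, which upper-bounds the treewidth. The edges 2–8–6–4–7–5–9–3–1–2 form a cycle, so G is not a tree and its treewidth is at least 2. Therefore the treewidth is 2.

Treewidth 2.
One such decomposition:
Bags: B1 = {2, 6, 8}  B2 = {2, 4, 6}  B3 = {2, 4, 7}  B4 = {2, 5, 7}  B5 = {2, 5, 9}  B6 = {2, 3, 9}  B7 = {1, 2, 3}
Tree: B1–B2, B2–B3, B3–B4, B4–B5, B5–B6, B6–B7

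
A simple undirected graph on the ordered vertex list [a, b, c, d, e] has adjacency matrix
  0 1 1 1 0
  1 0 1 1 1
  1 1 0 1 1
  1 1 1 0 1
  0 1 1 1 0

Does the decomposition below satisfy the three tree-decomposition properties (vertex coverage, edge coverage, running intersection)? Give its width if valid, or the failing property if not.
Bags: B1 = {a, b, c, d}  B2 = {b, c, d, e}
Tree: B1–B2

Vertex coverage: the bags together contain {a, b, c, d, e}, the full vertex set. Edge coverage: each edge of G has both endpoints in at least one bag. Running intersection: for every vertex, the bags containing it form a connected subtree. All three properties hold, so this is a valid tree decomposition of width max|bag| − 1 = 3, and hence tw(G) ≤ 3.

Yes; width 3.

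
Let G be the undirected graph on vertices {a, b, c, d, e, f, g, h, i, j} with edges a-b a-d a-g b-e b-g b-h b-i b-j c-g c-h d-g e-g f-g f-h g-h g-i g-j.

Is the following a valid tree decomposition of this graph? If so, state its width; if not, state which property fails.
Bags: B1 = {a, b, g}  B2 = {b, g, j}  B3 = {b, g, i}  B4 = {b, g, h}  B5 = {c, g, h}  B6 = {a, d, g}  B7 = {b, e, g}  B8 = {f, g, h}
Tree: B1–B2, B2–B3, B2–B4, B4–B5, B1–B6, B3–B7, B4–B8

Yes; width 2.

Every vertex of G appears in some bag (union = {a, b, c, d, e, f, g, h, i, j}); every edge is covered by a bag; and for each vertex v the set of bags containing v is connected in the bag tree. The decomposition is therefore valid. The largest bag has 3 vertices, so the width is 2.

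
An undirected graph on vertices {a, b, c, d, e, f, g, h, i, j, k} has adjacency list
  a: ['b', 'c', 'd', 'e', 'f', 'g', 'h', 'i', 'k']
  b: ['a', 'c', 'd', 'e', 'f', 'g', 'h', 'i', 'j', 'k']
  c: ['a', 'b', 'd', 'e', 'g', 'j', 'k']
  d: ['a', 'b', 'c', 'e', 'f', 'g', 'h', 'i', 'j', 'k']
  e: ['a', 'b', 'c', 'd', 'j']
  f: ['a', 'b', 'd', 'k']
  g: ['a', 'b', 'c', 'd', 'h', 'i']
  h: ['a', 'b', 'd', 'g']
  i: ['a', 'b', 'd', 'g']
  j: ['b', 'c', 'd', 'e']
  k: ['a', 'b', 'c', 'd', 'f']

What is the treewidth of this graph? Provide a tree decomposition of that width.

Each bag holds 5 vertices, so the decomposition has width 4, which upper-bounds the treewidth. For the lower bound, the 5 vertices {b, c, d, e, j} are pairwise adjacent, and any tree decomposition puts a clique entirely inside one bag — forcing width ≥ 4. Therefore the treewidth is 4.

Treewidth 4.
Bags: B1 = {a, b, c, d, k}  B2 = {a, b, d, f, k}  B3 = {a, b, c, d, e}  B4 = {a, b, c, d, g}  B5 = {a, b, d, g, h}  B6 = {a, b, d, g, i}  B7 = {b, c, d, e, j}
Tree: B1–B2, B1–B3, B1–B4, B4–B5, B4–B6, B3–B7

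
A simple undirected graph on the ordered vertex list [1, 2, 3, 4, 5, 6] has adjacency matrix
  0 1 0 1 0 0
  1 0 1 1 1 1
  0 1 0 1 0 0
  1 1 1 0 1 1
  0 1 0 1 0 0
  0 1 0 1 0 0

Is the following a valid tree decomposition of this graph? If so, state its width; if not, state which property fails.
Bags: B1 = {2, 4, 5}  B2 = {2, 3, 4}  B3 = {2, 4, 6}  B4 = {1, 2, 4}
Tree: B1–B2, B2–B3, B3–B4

Vertex coverage: the bags together contain {1, 2, 3, 4, 5, 6}, the full vertex set. Edge coverage: each edge of G has both endpoints in at least one bag. Running intersection: for every vertex, the bags containing it form a connected subtree. All three properties hold, so this is a valid tree decomposition of width max|bag| − 1 = 2, and hence tw(G) ≤ 2.

Yes; width 2.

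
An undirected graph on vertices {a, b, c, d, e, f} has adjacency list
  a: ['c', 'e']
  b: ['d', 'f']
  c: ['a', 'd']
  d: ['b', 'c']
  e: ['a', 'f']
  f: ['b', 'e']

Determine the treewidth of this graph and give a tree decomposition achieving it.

Each bag holds 3 vertices, so the decomposition has width 2, which upper-bounds the treewidth. The edges e–f–b–d–c–a–e form a cycle, so G is not a tree and its treewidth is at least 2. Hence tw(G) = 2 exactly.

Treewidth 2.
One such decomposition:
Bags: B1 = {b, e, f}  B2 = {b, d, e}  B3 = {c, d, e}  B4 = {a, c, e}
Tree: B1–B2, B2–B3, B3–B4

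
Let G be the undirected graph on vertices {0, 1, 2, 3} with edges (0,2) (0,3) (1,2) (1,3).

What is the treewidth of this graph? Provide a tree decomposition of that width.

Every bag has size at most 3, so the width is 3 − 1 = 2 and tw(G) ≤ 2. Since 3–1–2–0–3 is a cycle in G, G is not acyclic. Forests are exactly the graphs of treewidth ≤ 1, so tw(G) ≥ 2. Therefore the treewidth is 2.

Treewidth 2.
One optimal decomposition is:
Bags: B1 = {1, 2, 3}  B2 = {0, 2, 3}
Tree: B1–B2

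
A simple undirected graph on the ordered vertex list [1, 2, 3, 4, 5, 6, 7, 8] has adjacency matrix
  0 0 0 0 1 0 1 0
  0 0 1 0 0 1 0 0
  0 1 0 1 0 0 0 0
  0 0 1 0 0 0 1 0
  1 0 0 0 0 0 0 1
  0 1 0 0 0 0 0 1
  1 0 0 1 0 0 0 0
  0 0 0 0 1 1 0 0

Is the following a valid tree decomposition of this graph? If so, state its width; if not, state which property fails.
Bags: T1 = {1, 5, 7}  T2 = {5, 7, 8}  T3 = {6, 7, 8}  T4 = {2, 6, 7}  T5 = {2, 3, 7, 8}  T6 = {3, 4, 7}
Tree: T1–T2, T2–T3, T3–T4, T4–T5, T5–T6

No — bags containing vertex 8 are not connected in the tree.

A tree decomposition must satisfy three properties: every vertex lies in some bag; for every edge, both endpoints lie together in some bag; and for every vertex, the bags containing it form a connected subtree. Here bags containing vertex 8 are not connected in the tree, so the decomposition is invalid.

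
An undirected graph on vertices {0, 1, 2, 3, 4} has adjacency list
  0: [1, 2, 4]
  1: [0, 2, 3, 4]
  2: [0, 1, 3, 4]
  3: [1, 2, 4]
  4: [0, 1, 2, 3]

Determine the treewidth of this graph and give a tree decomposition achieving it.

The largest bag has 4 vertices, giving width 3; this decomposition certifies tw(G) ≤ 3. On the other hand G contains the 4-clique {0, 1, 2, 4}. A clique must lie in a single bag of any decomposition, so no decomposition can have width below 3. Hence tw(G) = 3 exactly.

Treewidth 3.
One such decomposition:
Bags: B1 = {1, 2, 3, 4}  B2 = {0, 1, 2, 4}
Tree: B1–B2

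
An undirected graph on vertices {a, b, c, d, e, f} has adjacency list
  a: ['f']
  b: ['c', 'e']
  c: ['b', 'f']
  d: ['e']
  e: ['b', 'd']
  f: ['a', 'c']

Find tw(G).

A width-1 tree decomposition is:
Bags: B1 = {a, f}  B2 = {c, f}  B3 = {b, c}  B4 = {b, e}  B5 = {d, e}
Tree: B1–B2, B2–B3, B3–B4, B4–B5
Every bag has size at most 2, so the width is 2 − 1 = 1 and tw(G) ≤ 1. G has an edge, so its treewidth is at least 1. The upper and lower bounds meet at 1, so that is the treewidth.

1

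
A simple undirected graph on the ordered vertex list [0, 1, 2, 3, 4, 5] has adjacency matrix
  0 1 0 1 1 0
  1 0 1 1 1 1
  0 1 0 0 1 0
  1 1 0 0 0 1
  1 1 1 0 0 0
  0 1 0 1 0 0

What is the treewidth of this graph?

2

A width-2 tree decomposition is:
Bags: B1 = {0, 1, 3}  B2 = {1, 3, 5}  B3 = {0, 1, 4}  B4 = {1, 2, 4}
Tree: B1–B2, B1–B3, B3–B4
Each bag holds 3 vertices, so the decomposition has width 2, which upper-bounds the treewidth. For the lower bound, the 3 vertices {0, 1, 3} are pairwise adjacent, and any tree decomposition puts a clique entirely inside one bag — forcing width ≥ 2. The upper and lower bounds meet at 2, so that is the treewidth.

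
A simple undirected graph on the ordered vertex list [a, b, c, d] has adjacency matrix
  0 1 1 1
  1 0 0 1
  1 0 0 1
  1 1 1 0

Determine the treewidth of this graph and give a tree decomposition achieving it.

Treewidth 2.
One optimal decomposition is:
Bags: B1 = {a, b, d}  B2 = {a, c, d}
Tree: B1–B2

The largest bag has 3 vertices, giving width 2; this decomposition certifies tw(G) ≤ 2. Conversely, {a, c, d} is a clique of size 3, and the vertices of any clique must share a bag in every tree decomposition; so some bag has ≥ 3 vertices and tw(G) ≥ 2. Therefore the treewidth is 2.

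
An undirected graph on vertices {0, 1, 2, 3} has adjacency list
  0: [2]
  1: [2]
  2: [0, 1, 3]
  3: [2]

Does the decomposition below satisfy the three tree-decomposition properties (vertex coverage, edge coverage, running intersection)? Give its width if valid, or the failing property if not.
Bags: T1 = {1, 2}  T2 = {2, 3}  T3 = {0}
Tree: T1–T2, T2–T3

A tree decomposition must satisfy three properties: every vertex lies in some bag; for every edge, both endpoints lie together in some bag; and for every vertex, the bags containing it form a connected subtree. Here edge (2,0) lies in no bag, so the decomposition is invalid.

No — edge (2,0) lies in no bag.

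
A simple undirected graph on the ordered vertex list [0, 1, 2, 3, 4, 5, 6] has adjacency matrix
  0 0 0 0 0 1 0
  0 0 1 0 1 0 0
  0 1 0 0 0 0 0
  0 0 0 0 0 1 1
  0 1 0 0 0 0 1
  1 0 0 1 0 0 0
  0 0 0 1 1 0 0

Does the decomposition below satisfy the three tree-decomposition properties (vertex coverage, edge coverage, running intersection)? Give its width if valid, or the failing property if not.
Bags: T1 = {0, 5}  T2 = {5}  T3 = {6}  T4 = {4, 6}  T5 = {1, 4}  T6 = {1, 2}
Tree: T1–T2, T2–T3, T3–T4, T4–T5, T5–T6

A tree decomposition must satisfy three properties: every vertex lies in some bag; for every edge, both endpoints lie together in some bag; and for every vertex, the bags containing it form a connected subtree. Here vertex 3 appears in no bag, so the decomposition is invalid.

No — vertex 3 appears in no bag.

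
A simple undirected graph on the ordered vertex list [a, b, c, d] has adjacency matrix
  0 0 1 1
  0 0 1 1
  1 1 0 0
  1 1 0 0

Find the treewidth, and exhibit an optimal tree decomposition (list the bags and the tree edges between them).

Treewidth 2.
One optimal decomposition is:
Bags: B1 = {a, b, d}  B2 = {a, b, c}
Tree: B1–B2

The largest bag has 3 vertices, giving width 2; this decomposition certifies tw(G) ≤ 2. Since a–d–b–c–a is a cycle in G, G is not acyclic. Forests are exactly the graphs of treewidth ≤ 1, so tw(G) ≥ 2. Therefore the treewidth is 2.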